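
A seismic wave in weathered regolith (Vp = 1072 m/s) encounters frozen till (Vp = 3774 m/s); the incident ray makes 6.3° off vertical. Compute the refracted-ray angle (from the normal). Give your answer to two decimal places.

sin θ₁/V₁ = sin θ₂/V₂ ⇒ sin θ₂ = 3774·sin 6.3°/1072 = 3774·0.1097/1072 = 0.3863.
θ₂ = sin⁻¹(0.3863) = 22.73° (from vertical).

22.73°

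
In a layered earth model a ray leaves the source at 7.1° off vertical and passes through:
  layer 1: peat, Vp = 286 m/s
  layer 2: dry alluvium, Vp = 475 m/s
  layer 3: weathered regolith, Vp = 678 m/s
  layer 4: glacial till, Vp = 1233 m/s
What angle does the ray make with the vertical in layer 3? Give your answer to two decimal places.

Snell's law across each interface conserves sin θ / V, so sin θ_3 = V_3·sin θ₁/V₁.
sin θ_3 = 678 × sin 7.1° / 286 = 0.2930.
θ_3 = 17.04° from the vertical.

17.04°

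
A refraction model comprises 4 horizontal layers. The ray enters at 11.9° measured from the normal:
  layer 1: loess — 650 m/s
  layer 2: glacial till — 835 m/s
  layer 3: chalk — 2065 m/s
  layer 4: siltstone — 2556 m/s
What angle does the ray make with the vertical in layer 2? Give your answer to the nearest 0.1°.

Ray parameter p = sin 11.9° / 650 = 3.1724e-04 s/m.
sin θ_2 = p·V_2 = 3.1724e-04 × 835 = 0.2649.
θ_2 = 15.36° from the vertical.

15.4°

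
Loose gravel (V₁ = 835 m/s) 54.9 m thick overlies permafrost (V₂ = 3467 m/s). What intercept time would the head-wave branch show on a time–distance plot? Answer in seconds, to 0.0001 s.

θ_c = arcsin(V₁/V₂) = arcsin(835/3467) = 13.94°; cos θ_c = 0.9706.
tᵢ = 2h·cos θ_c / V₁ = 2·54.9·0.9706 / 835 = 0.12763 s.

0.1276 s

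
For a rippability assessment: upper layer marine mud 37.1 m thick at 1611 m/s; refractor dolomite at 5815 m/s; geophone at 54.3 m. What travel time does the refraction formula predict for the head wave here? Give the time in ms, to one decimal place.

t = x/V₂ + 2h·√(V₂²−V₁²)/(V₁V₂).
√(V₂²−V₁²) = √(5815²−1611²) = 5587.4 m/s; delay term = 2·37.1·5587.4/(1611·5815) = 0.04426 s.
t = 54.3/5815 + 0.04426 = 0.05359 s.

53.6 ms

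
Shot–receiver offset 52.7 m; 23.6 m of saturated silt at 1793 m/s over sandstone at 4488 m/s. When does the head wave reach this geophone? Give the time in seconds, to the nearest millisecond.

θ_c = arcsin(V₁/V₂) = arcsin(1793/4488) = 23.55°, cos θ_c = 0.9167.
Intercept time tᵢ = 2h cos θ_c / V₁ = 2·23.6·0.9167/1793 = 0.02413 s.
t = x/V₂ + tᵢ = 52.7/4488 + 0.02413 = 0.03587 s.

0.036 s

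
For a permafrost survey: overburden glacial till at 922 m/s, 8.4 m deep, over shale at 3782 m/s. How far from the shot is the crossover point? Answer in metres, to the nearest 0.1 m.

21.5 m

θ_c = arcsin(922/3782) = 14.11°, so cos θ_c = 0.9698 and tᵢ = 2h cos θ_c/V₁ = 0.0177 s.
At crossover x/V₁ = x/V₂ + tᵢ ⇒ x = tᵢ/(1/V₁ − 1/V₂) = 0.01767/(1.0846e-03 − 2.6441e-04) = 21.55 m.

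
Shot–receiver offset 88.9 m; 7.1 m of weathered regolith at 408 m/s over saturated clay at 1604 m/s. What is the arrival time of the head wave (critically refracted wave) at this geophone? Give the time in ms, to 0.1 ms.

89.1 ms

t = x/V₂ + 2h·√(V₂²−V₁²)/(V₁V₂).
√(V₂²−V₁²) = √(1604²−408²) = 1551.2 m/s; delay term = 2·7.1·1551.2/(408·1604) = 0.03366 s.
t = 88.9/1604 + 0.03366 = 0.08908 s.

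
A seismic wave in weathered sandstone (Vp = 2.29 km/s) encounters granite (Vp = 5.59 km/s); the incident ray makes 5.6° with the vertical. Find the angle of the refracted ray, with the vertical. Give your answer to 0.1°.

Snell's law: sin θ₂ = (V₂/V₁)·sin θ₁ = (5.59/2.29)·sin 5.6° = 0.2382.
θ₂ = arcsin 0.2382 = 13.78° from the normal.

13.8°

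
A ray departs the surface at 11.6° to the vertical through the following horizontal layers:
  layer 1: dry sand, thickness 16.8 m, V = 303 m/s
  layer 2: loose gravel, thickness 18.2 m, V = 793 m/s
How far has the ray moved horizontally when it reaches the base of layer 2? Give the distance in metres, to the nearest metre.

15 m

Apply Snell's law at each interface; in layer i the horizontal offset is hᵢ·tan θᵢ.
Layer 1: θ = 11.60°; offset = 16.8·tan 11.60° = 3.449 m.
Layer 2: sin θ = 793·sin 11.6°/303 = 0.5263, θ = 31.75°; offset = 18.2·tan 31.75° = 11.264 m.
Summing the layer offsets gives 14.712 m.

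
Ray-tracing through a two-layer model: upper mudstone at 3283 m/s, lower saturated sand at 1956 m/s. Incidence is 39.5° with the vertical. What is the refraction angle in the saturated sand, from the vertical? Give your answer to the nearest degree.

sin θ₁/V₁ = sin θ₂/V₂ ⇒ sin θ₂ = 1956·sin 39.5°/3283 = 1956·0.6361/3283 = 0.3790.
θ₂ = sin⁻¹(0.3790) = 22.27° (from vertical).

22°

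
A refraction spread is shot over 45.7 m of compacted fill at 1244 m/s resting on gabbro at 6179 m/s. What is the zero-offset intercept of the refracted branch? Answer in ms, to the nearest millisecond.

θ_c = arcsin(V₁/V₂) = arcsin(1244/6179) = 11.61°; cos θ_c = 0.9795.
tᵢ = 2h·cos θ_c / V₁ = 2·45.7·0.9795 / 1244 = 0.07197 s.

72 ms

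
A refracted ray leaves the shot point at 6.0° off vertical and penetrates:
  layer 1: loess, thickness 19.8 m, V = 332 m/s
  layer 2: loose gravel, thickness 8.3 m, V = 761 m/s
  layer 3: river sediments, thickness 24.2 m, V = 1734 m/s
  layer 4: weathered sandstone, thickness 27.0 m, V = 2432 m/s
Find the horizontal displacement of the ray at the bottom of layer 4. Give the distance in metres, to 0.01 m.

52.04 m

p = sin θ₁/V₁ = sin 6.0°/332 = 3.1484e-04 s/m is conserved through the stack.
Layer 1: θ = 6.00°; offset = 19.8·tan 6.00° = 2.0811 m.
Layer 2: sin θ = p·761 = 0.2396 → θ = 13.86°; offset = 8.3·tan 13.86° = 2.0483 m.
Layer 3: sin θ = p·1734 = 0.5459 → θ = 33.09°; offset = 24.2·tan 33.09° = 15.7691 m.
Layer 4: sin θ = p·2432 = 0.7657 → θ = 49.97°; offset = 27.0·tan 49.97° = 32.1426 m.
Σ offsets = 52.0411 m.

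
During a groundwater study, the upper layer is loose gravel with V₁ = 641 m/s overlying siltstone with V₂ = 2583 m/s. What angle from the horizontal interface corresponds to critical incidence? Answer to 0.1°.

75.6°

At critical incidence the refracted ray runs along the interface (θ₂ = 90°), so sin θ_c = V₁/V₂.
θ_c = arcsin(641/2583) = arcsin 0.2482 = 14.37°.
Measured from the interface: 90° − 14.37° = 75.63°.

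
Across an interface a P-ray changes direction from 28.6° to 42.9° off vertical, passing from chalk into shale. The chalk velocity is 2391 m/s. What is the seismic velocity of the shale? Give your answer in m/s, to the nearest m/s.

3400 m/s

Snell's law: sin 28.6°/V₁ = sin 42.9°/V₂.
V₂ = V₁·sin 42.9°/sin 28.6° = 2391 × 1.4220 = 3400.11 m/s.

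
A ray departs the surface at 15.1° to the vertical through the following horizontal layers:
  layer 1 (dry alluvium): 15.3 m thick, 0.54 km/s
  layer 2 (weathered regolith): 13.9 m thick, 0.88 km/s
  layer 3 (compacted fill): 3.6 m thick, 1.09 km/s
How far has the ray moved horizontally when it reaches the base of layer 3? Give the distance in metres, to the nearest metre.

Apply Snell's law at each interface; in layer i the horizontal offset is hᵢ·tan θᵢ.
Layer 1: θ = 15.10°; offset = 15.3·tan 15.10° = 4.128 m.
Layer 2: sin θ = 0.88·sin 15.1°/0.54 = 0.4245, θ = 25.12°; offset = 13.9·tan 25.12° = 6.517 m.
Layer 3: sin θ = 1.09·sin 15.1°/0.54 = 0.5258, θ = 31.72°; offset = 3.6·tan 31.72° = 2.226 m.
Σ offsets = 12.871 m.

13 m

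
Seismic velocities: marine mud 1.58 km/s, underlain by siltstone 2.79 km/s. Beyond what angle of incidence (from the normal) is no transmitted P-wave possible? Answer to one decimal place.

34.5°

Critical incidence: sin θ_c = V₁/V₂ = 1.58/2.79 = 0.5663.
θ_c = arcsin 0.5663 = 34.49°.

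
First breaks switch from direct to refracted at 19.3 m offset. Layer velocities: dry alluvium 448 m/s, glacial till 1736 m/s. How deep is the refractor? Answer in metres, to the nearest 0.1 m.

7.4 m

h = (x_cross/2)·√((V₂−V₁)/(V₂+V₁)).
(V₂−V₁)/(V₂+V₁) = (1736−448)/(1736+448) = 0.5897; √ = 0.7679.
h = (19.3/2)·0.7679 = 7.41 m.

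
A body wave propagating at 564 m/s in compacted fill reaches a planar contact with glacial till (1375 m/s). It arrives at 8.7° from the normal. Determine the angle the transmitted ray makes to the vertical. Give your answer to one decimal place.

21.6°

sin θ₁/V₁ = sin θ₂/V₂ ⇒ sin θ₂ = 1375·sin 8.7°/564 = 1375·0.1513/564 = 0.3688.
θ₂ = sin⁻¹(0.3688) = 21.64° (from vertical).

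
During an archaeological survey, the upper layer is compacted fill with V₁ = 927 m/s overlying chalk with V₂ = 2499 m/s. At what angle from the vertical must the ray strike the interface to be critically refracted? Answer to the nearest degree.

At critical incidence the refracted ray runs along the interface (θ₂ = 90°), so sin θ_c = V₁/V₂.
θ_c = arcsin(927/2499) = arcsin 0.3709 = 21.77°.

22°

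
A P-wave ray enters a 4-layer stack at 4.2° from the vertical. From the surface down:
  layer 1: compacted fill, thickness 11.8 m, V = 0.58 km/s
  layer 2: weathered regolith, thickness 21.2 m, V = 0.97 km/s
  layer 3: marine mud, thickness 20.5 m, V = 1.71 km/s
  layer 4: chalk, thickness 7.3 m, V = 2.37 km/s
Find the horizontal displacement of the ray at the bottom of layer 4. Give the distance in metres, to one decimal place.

10.3 m

p = sin θ₁/V₁ = sin 4.2°/0.58 = 1.2627e-01 s/km is conserved through the stack.
Layer 1: θ = 4.20°; offset = 11.8·tan 4.20° = 0.867 m.
Layer 2: sin θ = p·0.97 = 0.1225 → θ = 7.04°; offset = 21.2·tan 7.04° = 2.616 m.
Layer 3: sin θ = p·1.71 = 0.2159 → θ = 12.47°; offset = 20.5·tan 12.47° = 4.533 m.
Layer 4: sin θ = p·2.37 = 0.2993 → θ = 17.41°; offset = 7.3·tan 17.41° = 2.290 m.
Σ offsets = 10.306 m.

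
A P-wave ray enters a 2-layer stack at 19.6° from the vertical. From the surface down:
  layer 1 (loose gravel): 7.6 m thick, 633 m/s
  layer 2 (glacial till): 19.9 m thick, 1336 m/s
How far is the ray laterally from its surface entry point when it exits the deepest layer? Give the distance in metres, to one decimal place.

Apply Snell's law at each interface; in layer i the horizontal offset is hᵢ·tan θᵢ.
Layer 1: θ = 19.60°; offset = 7.6·tan 19.60° = 2.706 m.
Layer 2: sin θ = 1336·sin 19.6°/633 = 0.7080, θ = 45.07°; offset = 19.9·tan 45.07° = 19.950 m.
Total horizontal offset = 22.657 m.

22.7 m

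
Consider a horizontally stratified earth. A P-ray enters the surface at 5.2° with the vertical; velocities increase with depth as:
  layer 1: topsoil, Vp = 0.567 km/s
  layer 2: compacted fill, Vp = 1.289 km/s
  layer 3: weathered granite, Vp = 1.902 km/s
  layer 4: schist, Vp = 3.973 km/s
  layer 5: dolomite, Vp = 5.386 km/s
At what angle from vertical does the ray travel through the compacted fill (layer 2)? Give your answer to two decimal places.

11.89°

Snell's law across each interface conserves sin θ / V, so sin θ_2 = V_2·sin θ₁/V₁.
sin θ_2 = 1.289 × sin 5.2° / 0.567 = 0.2060.
θ_2 = arcsin 0.2060 = 11.89°.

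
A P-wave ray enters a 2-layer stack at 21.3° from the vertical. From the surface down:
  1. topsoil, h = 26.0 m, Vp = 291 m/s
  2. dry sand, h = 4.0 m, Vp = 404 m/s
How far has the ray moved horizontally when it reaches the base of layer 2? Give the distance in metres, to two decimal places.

Ray parameter p = sin 21.3° / 291 m/s = 1.2483e-03 s/m.
Layer 1: θ = 21.30°; offset = 26.0·tan 21.30° = 10.1370 m.
Layer 2: sin θ = p·404 = 0.5043 → θ = 30.29°; offset = 4.0·tan 30.29° = 2.3360 m.
Summing the layer offsets gives 12.4730 m.

12.47 m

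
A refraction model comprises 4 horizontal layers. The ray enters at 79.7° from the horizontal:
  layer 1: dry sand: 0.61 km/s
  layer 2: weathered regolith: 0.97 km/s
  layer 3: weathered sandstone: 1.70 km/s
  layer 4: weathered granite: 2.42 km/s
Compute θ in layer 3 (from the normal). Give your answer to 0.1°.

29.9°

From the normal: θ₁ = 90° − 79.7° = 10.3°.
Ray parameter p = sin 10.3° / 0.61 = 2.9312e-01 s/km.
sin θ_3 = p·V_3 = 2.9312e-01 × 1.70 = 0.4983.
θ_3 = 29.89° from the vertical.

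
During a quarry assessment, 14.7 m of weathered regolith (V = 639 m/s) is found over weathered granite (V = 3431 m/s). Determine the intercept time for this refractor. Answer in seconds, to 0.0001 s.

0.0452 s

θ_c = arcsin(V₁/V₂) = arcsin(639/3431) = 10.73°; cos θ_c = 0.9825.
tᵢ = 2h·cos θ_c / V₁ = 2·14.7·0.9825 / 639 = 0.04520 s.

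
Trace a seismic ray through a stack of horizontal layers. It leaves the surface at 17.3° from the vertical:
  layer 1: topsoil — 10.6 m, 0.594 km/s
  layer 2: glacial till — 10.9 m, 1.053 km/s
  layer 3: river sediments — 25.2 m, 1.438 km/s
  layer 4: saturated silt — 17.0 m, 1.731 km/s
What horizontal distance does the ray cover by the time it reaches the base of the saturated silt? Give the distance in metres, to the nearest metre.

66 m

p = sin θ₁/V₁ = sin 17.3°/0.594 = 5.0063e-01 s/km is conserved through the stack.
Layer 1: θ = 17.30°; offset = 10.6·tan 17.30° = 3.302 m.
Layer 2: sin θ = p·1.053 = 0.5272 → θ = 31.81°; offset = 10.9·tan 31.81° = 6.762 m.
Layer 3: sin θ = p·1.438 = 0.7199 → θ = 46.05°; offset = 25.2·tan 46.05° = 26.138 m.
Layer 4: sin θ = p·1.731 = 0.8666 → θ = 60.07°; offset = 17.0·tan 60.07° = 29.522 m.
Total horizontal offset = 65.724 m.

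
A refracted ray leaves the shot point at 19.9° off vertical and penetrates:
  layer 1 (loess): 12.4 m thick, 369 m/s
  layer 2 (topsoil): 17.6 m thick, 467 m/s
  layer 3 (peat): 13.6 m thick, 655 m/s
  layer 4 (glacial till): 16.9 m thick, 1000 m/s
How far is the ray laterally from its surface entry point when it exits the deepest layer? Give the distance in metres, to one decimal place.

63.6 m

Apply Snell's law at each interface; in layer i the horizontal offset is hᵢ·tan θᵢ.
Layer 1: θ = 19.90°; offset = 12.4·tan 19.90° = 4.489 m.
Layer 2: sin θ = 467·sin 19.9°/369 = 0.4308, θ = 25.52°; offset = 17.6·tan 25.52° = 8.401 m.
Layer 3: sin θ = 655·sin 19.9°/369 = 0.6042, θ = 37.17°; offset = 13.6·tan 37.17° = 10.312 m.
Layer 4: sin θ = 1000·sin 19.9°/369 = 0.9224, θ = 67.29°; offset = 16.9·tan 67.29° = 40.371 m.
Summing the layer offsets gives 63.573 m.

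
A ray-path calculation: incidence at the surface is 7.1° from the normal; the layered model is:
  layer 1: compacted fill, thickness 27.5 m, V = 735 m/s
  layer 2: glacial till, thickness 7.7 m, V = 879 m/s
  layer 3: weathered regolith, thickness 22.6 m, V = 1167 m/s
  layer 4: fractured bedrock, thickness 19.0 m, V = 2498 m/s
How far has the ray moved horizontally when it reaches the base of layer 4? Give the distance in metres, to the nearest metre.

18 m

Ray parameter p = sin 7.1° / 735 m/s = 1.6817e-04 s/m.
Layer 1: θ = 7.10°; offset = 27.5·tan 7.10° = 3.425 m.
Layer 2: sin θ = p·879 = 0.1478 → θ = 8.50°; offset = 7.7·tan 8.50° = 1.151 m.
Layer 3: sin θ = p·1167 = 0.1962 → θ = 11.32°; offset = 22.6·tan 11.32° = 4.523 m.
Layer 4: sin θ = p·2498 = 0.4201 → θ = 24.84°; offset = 19.0·tan 24.84° = 8.795 m.
Σ offsets = 17.894 m.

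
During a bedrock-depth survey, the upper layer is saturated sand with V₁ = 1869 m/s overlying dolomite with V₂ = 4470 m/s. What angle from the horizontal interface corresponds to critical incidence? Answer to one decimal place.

At critical incidence the refracted ray runs along the interface (θ₂ = 90°), so sin θ_c = V₁/V₂.
θ_c = arcsin(1869/4470) = arcsin 0.4181 = 24.72°.
Measured from the interface: 90° − 24.72° = 65.28°.

65.3°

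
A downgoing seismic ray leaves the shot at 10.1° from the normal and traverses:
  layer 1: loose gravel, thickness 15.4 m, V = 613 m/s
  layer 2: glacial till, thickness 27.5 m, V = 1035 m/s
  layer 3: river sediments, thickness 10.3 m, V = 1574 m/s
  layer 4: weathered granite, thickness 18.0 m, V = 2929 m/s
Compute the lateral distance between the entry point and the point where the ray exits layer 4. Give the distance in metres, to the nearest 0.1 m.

44.1 m

Ray parameter p = sin 10.1° / 613 m/s = 2.8608e-04 s/m.
Layer 1: θ = 10.10°; offset = 15.4·tan 10.10° = 2.743 m.
Layer 2: sin θ = p·1035 = 0.2961 → θ = 17.22°; offset = 27.5·tan 17.22° = 8.525 m.
Layer 3: sin θ = p·1574 = 0.4503 → θ = 26.76°; offset = 10.3·tan 26.76° = 5.194 m.
Layer 4: sin θ = p·2929 = 0.8379 → θ = 56.92°; offset = 18.0·tan 56.92° = 27.635 m.
Summing the layer offsets gives 44.097 m.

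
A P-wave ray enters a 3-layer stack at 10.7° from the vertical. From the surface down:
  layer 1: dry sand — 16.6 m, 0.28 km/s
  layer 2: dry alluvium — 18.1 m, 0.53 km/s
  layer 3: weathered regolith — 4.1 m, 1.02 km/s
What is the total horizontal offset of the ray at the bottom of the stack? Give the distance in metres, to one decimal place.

13.7 m

p = sin θ₁/V₁ = sin 10.7°/0.28 = 6.6310e-01 s/km is conserved through the stack.
Layer 1: θ = 10.70°; offset = 16.6·tan 10.70° = 3.137 m.
Layer 2: sin θ = p·0.53 = 0.3514 → θ = 20.58°; offset = 18.1·tan 20.58° = 6.794 m.
Layer 3: sin θ = p·1.02 = 0.6764 → θ = 42.56°; offset = 4.1·tan 42.56° = 3.765 m.
Total horizontal offset = 13.696 m.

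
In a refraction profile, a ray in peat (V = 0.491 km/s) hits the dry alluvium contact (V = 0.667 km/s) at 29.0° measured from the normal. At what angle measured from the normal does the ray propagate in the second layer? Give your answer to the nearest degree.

41°

sin θ₁/V₁ = sin θ₂/V₂ ⇒ sin θ₂ = 0.667·sin 29.0°/0.491 = 0.667·0.4848/0.491 = 0.6586.
θ₂ = arcsin 0.6586 = 41.19° from the normal.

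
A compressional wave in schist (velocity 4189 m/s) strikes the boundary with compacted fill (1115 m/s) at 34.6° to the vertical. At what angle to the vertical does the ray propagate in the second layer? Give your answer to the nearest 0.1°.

8.7°

sin θ₁/V₁ = sin θ₂/V₂ ⇒ sin θ₂ = 1115·sin 34.6°/4189 = 1115·0.5678/4189 = 0.1511.
θ₂ = sin⁻¹(0.1511) = 8.69° (from vertical).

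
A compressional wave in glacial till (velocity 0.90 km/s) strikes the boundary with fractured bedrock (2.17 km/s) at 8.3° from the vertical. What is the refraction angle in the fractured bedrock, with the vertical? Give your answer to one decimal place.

sin θ₁/V₁ = sin θ₂/V₂ ⇒ sin θ₂ = 2.17·sin 8.3°/0.90 = 2.17·0.1444/0.90 = 0.3481.
θ₂ = sin⁻¹(0.3481) = 20.37° (from vertical).

20.4°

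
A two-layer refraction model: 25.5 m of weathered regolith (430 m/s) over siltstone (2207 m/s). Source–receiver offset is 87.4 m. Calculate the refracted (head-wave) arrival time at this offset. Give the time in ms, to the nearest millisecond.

θ_c = arcsin(V₁/V₂) = arcsin(430/2207) = 11.24°, cos θ_c = 0.9808.
Intercept time tᵢ = 2h cos θ_c / V₁ = 2·25.5·0.9808/430 = 0.11633 s.
t = x/V₂ + tᵢ = 87.4/2207 + 0.11633 = 0.15593 s.

156 ms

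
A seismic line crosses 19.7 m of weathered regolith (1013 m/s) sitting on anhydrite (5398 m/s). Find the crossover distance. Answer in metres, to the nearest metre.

48 m

θ_c = arcsin(1013/5398) = 10.82°, so cos θ_c = 0.9822 and tᵢ = 2h cos θ_c/V₁ = 0.0382 s.
At crossover x/V₁ = x/V₂ + tᵢ ⇒ x = tᵢ/(1/V₁ − 1/V₂) = 0.03820/(9.8717e-04 − 1.8525e-04) = 47.64 m.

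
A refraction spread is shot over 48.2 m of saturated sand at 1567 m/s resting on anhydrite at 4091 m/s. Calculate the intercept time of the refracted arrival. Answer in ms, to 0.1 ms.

56.8 ms

θ_c = arcsin(V₁/V₂) = arcsin(1567/4091) = 22.52°; cos θ_c = 0.9237.
tᵢ = 2h·cos θ_c / V₁ = 2·48.2·0.9237 / 1567 = 0.05683 s.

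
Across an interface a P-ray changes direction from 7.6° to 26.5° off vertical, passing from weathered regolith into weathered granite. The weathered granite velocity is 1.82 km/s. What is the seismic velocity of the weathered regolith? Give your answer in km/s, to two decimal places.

sin 7.6° = 0.1323; sin 26.5° = 0.4462.
V₁ = V₂·(sin θ₁/sin θ₂) = 1.82·(0.1323/0.4462) = 0.54 km/s.

0.54 km/s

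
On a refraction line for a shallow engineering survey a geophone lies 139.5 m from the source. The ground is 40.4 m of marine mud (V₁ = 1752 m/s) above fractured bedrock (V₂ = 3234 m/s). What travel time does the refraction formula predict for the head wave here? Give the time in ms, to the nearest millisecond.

t = x/V₂ + 2h·√(V₂²−V₁²)/(V₁V₂).
√(V₂²−V₁²) = √(3234²−1752²) = 2718.3 m/s; delay term = 2·40.4·2718.3/(1752·3234) = 0.03876 s.
t = 139.5/3234 + 0.03876 = 0.08190 s.

82 ms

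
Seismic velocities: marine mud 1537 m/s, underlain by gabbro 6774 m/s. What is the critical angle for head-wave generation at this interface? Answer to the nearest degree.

Critical incidence: sin θ_c = V₁/V₂ = 1537/6774 = 0.2269.
θ_c = arcsin 0.2269 = 13.11°.

13°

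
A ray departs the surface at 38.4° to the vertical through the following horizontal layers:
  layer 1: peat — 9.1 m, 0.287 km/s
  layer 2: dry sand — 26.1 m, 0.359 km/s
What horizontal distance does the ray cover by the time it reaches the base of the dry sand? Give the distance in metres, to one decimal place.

39.4 m

Ray parameter p = sin 38.4° / 0.287 km/s = 2.1643e+00 s/km.
Layer 1: θ = 38.40°; offset = 9.1·tan 38.40° = 7.213 m.
Layer 2: sin θ = p·0.359 = 0.7770 → θ = 50.98°; offset = 26.1·tan 50.98° = 32.213 m.
Σ offsets = 39.426 m.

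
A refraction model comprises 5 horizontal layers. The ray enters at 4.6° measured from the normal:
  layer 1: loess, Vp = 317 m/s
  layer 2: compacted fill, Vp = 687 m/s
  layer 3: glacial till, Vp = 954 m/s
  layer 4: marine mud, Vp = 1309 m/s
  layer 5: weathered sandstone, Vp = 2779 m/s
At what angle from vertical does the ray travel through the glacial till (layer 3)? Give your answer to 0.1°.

Snell's law across each interface conserves sin θ / V, so sin θ_3 = V_3·sin θ₁/V₁.
sin θ_3 = 954 × sin 4.6° / 317 = 0.2414.
θ_3 = 13.97° from the vertical.

14.0°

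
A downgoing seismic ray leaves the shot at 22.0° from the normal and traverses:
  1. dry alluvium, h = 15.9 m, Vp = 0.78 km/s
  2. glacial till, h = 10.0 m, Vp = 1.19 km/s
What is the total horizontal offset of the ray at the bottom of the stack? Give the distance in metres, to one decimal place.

13.4 m

p = sin θ₁/V₁ = sin 22.0°/0.78 = 4.8026e-01 s/km is conserved through the stack.
Layer 1: θ = 22.00°; offset = 15.9·tan 22.00° = 6.424 m.
Layer 2: sin θ = p·1.19 = 0.5715 → θ = 34.86°; offset = 10.0·tan 34.86° = 6.965 m.
Summing the layer offsets gives 13.389 m.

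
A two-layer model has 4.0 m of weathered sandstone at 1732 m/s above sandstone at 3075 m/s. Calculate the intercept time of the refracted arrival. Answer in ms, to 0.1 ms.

tᵢ = 2h·√(V₂²−V₁²)/(V₁V₂).
√(V₂²−V₁²) = √(3075²−1732²) = 2540.8 m/s.
tᵢ = 2·4.0·2540.8/(1732·3075) = 0.00382 s.

3.8 ms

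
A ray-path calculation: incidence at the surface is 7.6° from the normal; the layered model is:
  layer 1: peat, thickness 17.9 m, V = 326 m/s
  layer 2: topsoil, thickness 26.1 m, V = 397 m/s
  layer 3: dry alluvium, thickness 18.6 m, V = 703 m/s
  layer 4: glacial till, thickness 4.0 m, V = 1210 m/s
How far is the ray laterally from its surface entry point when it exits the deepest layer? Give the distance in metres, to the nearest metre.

Ray parameter p = sin 7.6° / 326 m/s = 4.0569e-04 s/m.
Layer 1: θ = 7.60°; offset = 17.9·tan 7.60° = 2.388 m.
Layer 2: sin θ = p·397 = 0.1611 → θ = 9.27°; offset = 26.1·tan 9.27° = 4.259 m.
Layer 3: sin θ = p·703 = 0.2852 → θ = 16.57°; offset = 18.6·tan 16.57° = 5.535 m.
Layer 4: sin θ = p·1210 = 0.4909 → θ = 29.40°; offset = 4.0·tan 29.40° = 2.254 m.
Summing the layer offsets gives 14.436 m.

14 m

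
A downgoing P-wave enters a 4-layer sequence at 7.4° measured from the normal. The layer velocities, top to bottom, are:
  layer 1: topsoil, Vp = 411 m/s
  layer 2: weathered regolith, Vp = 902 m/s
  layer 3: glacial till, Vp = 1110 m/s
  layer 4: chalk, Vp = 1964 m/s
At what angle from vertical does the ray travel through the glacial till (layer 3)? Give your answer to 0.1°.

Snell's law across each interface conserves sin θ / V, so sin θ_3 = V_3·sin θ₁/V₁.
sin θ_3 = 1110 × sin 7.4° / 411 = 0.3478.
θ_3 = arcsin 0.3478 = 20.36°.

20.4°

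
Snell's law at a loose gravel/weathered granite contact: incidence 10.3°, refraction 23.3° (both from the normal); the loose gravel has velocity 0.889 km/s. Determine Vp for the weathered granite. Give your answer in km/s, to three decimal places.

1.967 km/s

Snell's law: sin 10.3°/V₁ = sin 23.3°/V₂.
V₂ = V₁·sin 23.3°/sin 10.3° = 0.889 × 2.2122 = 1.967 km/s.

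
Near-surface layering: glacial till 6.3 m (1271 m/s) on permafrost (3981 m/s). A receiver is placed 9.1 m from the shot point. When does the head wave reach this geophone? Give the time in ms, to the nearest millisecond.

θ_c = arcsin(V₁/V₂) = arcsin(1271/3981) = 18.62°, cos θ_c = 0.9477.
Intercept time tᵢ = 2h cos θ_c / V₁ = 2·6.3·0.9477/1271 = 0.00939 s.
t = x/V₂ + tᵢ = 9.1/3981 + 0.00939 = 0.01168 s.

12 ms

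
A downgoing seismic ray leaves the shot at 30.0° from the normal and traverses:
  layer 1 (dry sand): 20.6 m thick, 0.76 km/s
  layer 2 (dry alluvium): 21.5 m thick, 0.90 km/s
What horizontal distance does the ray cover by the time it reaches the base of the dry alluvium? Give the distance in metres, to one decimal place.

Ray parameter p = sin 30.0° / 0.76 km/s = 6.5789e-01 s/km.
Layer 1: θ = 30.00°; offset = 20.6·tan 30.00° = 11.893 m.
Layer 2: sin θ = p·0.90 = 0.5921 → θ = 36.31°; offset = 21.5·tan 36.31° = 15.797 m.
Σ offsets = 27.691 m.

27.7 m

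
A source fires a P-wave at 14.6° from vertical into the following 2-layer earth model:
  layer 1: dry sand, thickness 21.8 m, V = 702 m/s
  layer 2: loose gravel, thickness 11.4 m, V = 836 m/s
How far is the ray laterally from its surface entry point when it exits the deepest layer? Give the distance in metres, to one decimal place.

9.3 m

p = sin θ₁/V₁ = sin 14.6°/702 = 3.5907e-04 s/m is conserved through the stack.
Layer 1: θ = 14.60°; offset = 21.8·tan 14.60° = 5.678 m.
Layer 2: sin θ = p·836 = 0.3002 → θ = 17.47°; offset = 11.4·tan 17.47° = 3.588 m.
Total horizontal offset = 9.266 m.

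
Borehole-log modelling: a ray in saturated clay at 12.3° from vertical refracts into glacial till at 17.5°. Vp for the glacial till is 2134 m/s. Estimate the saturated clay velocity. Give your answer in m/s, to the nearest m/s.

1512 m/s

sin 12.3° = 0.2130; sin 17.5° = 0.3007.
V₁ = V₂·(sin θ₁/sin θ₂) = 2134·(0.2130/0.3007) = 1511.80 m/s.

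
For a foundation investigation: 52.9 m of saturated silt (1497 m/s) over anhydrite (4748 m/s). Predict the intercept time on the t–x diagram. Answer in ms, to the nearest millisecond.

67 ms

tᵢ = 2h·√(V₂²−V₁²)/(V₁V₂).
√(V₂²−V₁²) = √(4748²−1497²) = 4505.8 m/s.
tᵢ = 2·52.9·4505.8/(1497·4748) = 0.06707 s.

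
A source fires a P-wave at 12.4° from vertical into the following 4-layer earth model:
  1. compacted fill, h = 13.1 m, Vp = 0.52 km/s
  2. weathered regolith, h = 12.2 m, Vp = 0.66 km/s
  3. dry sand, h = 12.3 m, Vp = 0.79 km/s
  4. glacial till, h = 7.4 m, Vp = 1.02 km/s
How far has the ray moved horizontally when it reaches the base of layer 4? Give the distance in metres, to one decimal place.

Apply Snell's law at each interface; in layer i the horizontal offset is hᵢ·tan θᵢ.
Layer 1: θ = 12.40°; offset = 13.1·tan 12.40° = 2.880 m.
Layer 2: sin θ = 0.66·sin 12.4°/0.52 = 0.2725, θ = 15.82°; offset = 12.2·tan 15.82° = 3.456 m.
Layer 3: sin θ = 0.79·sin 12.4°/0.52 = 0.3262, θ = 19.04°; offset = 12.3·tan 19.04° = 4.245 m.
Layer 4: sin θ = 1.02·sin 12.4°/0.52 = 0.4212, θ = 24.91°; offset = 7.4·tan 24.91° = 3.437 m.
Total horizontal offset = 14.018 m.

14.0 m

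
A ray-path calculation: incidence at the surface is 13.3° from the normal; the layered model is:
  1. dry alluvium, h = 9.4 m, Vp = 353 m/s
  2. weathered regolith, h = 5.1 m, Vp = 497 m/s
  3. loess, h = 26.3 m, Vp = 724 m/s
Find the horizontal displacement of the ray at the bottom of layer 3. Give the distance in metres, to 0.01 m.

Ray parameter p = sin 13.3° / 353 m/s = 6.5170e-04 s/m.
Layer 1: θ = 13.30°; offset = 9.4·tan 13.30° = 2.2221 m.
Layer 2: sin θ = p·497 = 0.3239 → θ = 18.90°; offset = 5.1·tan 18.90° = 1.7460 m.
Layer 3: sin θ = p·724 = 0.4718 → θ = 28.15°; offset = 26.3·tan 28.15° = 14.0743 m.
Σ offsets = 18.0423 m.

18.04 m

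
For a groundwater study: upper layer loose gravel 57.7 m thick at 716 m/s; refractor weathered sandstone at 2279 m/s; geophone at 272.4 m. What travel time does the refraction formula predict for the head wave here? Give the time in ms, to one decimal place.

272.5 ms

θ_c = arcsin(V₁/V₂) = arcsin(716/2279) = 18.31°, cos θ_c = 0.9494.
Intercept time tᵢ = 2h cos θ_c / V₁ = 2·57.7·0.9494/716 = 0.15301 s.
t = x/V₂ + tᵢ = 272.4/2279 + 0.15301 = 0.27254 s.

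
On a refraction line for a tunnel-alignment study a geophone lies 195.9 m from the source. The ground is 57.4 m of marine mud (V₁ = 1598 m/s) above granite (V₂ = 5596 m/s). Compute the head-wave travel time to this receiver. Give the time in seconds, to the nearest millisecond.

θ_c = arcsin(V₁/V₂) = arcsin(1598/5596) = 16.59°, cos θ_c = 0.9584.
Intercept time tᵢ = 2h cos θ_c / V₁ = 2·57.4·0.9584/1598 = 0.06885 s.
t = x/V₂ + tᵢ = 195.9/5596 + 0.06885 = 0.10386 s.

0.104 s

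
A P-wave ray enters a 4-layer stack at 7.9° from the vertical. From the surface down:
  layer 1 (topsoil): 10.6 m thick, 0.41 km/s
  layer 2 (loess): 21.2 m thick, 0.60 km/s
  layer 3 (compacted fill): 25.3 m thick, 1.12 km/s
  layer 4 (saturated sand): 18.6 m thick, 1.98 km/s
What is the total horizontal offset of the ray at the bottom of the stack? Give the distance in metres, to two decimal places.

32.58 m

Ray parameter p = sin 7.9° / 0.41 km/s = 3.3523e-01 s/km.
Layer 1: θ = 7.90°; offset = 10.6·tan 7.90° = 1.4709 m.
Layer 2: sin θ = p·0.60 = 0.2011 → θ = 11.60°; offset = 21.2·tan 11.60° = 4.3531 m.
Layer 3: sin θ = p·1.12 = 0.3755 → θ = 22.05°; offset = 25.3·tan 22.05° = 10.2489 m.
Layer 4: sin θ = p·1.98 = 0.6638 → θ = 41.59°; offset = 18.6·tan 41.59° = 16.5063 m.
Σ offsets = 32.5792 m.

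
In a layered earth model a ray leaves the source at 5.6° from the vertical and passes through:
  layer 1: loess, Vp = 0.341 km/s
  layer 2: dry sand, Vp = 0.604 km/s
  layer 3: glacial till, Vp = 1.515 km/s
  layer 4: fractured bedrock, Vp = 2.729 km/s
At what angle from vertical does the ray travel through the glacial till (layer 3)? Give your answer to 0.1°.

25.7°

Ray parameter p = sin 5.6° / 0.341 = 2.8617e-01 s/km.
sin θ_3 = p·V_3 = 2.8617e-01 × 1.515 = 0.4335.
θ_3 = 25.69° from the vertical.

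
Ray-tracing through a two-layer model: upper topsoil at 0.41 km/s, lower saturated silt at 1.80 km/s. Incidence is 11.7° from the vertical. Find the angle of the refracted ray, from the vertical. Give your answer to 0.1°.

62.9°

Snell's law: sin θ₂ = (V₂/V₁)·sin θ₁ = (1.80/0.41)·sin 11.7° = 0.8903.
θ₂ = sin⁻¹(0.8903) = 62.91° (from vertical).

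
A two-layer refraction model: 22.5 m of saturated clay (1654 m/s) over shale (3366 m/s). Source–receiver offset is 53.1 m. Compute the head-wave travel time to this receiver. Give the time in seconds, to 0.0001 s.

0.0395 s

θ_c = arcsin(V₁/V₂) = arcsin(1654/3366) = 29.43°, cos θ_c = 0.8709.
Intercept time tᵢ = 2h cos θ_c / V₁ = 2·22.5·0.8709/1654 = 0.02370 s.
t = x/V₂ + tᵢ = 53.1/3366 + 0.02370 = 0.03947 s.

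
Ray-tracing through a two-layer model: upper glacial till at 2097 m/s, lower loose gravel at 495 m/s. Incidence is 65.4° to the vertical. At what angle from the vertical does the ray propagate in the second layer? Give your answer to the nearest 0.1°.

Snell's law: sin θ₂ = (V₂/V₁)·sin θ₁ = (495/2097)·sin 65.4° = 0.2146.
θ₂ = sin⁻¹(0.2146) = 12.39° (from vertical).

12.4°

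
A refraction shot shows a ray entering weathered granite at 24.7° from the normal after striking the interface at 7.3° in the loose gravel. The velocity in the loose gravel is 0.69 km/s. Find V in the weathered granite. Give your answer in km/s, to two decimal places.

Snell's law: sin 7.3°/V₁ = sin 24.7°/V₂.
V₂ = V₁·sin 24.7°/sin 7.3° = 0.69 × 3.2886 = 2.27 km/s.

2.27 km/s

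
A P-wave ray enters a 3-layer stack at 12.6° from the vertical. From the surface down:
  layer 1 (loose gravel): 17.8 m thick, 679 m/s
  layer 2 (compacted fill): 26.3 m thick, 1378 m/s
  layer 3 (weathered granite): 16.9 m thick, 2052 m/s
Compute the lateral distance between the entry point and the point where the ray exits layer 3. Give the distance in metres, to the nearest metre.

p = sin θ₁/V₁ = sin 12.6°/679 = 3.2127e-04 s/m is conserved through the stack.
Layer 1: θ = 12.60°; offset = 17.8·tan 12.60° = 3.979 m.
Layer 2: sin θ = p·1378 = 0.4427 → θ = 26.28°; offset = 26.3·tan 26.28° = 12.985 m.
Layer 3: sin θ = p·2052 = 0.6592 → θ = 41.24°; offset = 16.9·tan 41.24° = 14.817 m.
Σ offsets = 31.781 m.

32 m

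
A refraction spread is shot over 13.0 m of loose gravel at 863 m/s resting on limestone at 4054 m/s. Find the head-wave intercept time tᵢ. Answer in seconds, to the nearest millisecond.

0.029 s

tᵢ = 2h·√(V₂²−V₁²)/(V₁V₂).
√(V₂²−V₁²) = √(4054²−863²) = 3961.1 m/s.
tᵢ = 2·13.0·3961.1/(863·4054) = 0.02944 s.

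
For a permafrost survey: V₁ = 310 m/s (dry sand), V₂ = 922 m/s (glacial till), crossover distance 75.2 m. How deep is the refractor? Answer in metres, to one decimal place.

h = (x_cross/2)·√((V₂−V₁)/(V₂+V₁)).
(V₂−V₁)/(V₂+V₁) = (922−310)/(922+310) = 0.4968; √ = 0.7048.
h = (75.2/2)·0.7048 = 26.50 m.

26.5 m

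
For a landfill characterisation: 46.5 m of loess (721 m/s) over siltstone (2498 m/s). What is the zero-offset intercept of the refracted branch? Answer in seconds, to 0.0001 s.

0.1235 s

θ_c = arcsin(V₁/V₂) = arcsin(721/2498) = 16.78°; cos θ_c = 0.9574.
tᵢ = 2h·cos θ_c / V₁ = 2·46.5·0.9574 / 721 = 0.12350 s.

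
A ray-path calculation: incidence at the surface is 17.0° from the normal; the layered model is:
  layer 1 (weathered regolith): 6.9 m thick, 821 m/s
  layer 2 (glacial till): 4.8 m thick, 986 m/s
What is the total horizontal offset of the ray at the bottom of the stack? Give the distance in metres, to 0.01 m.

3.91 m

Apply Snell's law at each interface; in layer i the horizontal offset is hᵢ·tan θᵢ.
Layer 1: θ = 17.00°; offset = 6.9·tan 17.00° = 2.1095 m.
Layer 2: sin θ = 986·sin 17.0°/821 = 0.3511, θ = 20.56°; offset = 4.8·tan 20.56° = 1.8000 m.
Summing the layer offsets gives 3.9096 m.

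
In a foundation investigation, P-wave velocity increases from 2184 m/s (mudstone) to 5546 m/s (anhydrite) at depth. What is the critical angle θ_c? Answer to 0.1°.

At critical incidence the refracted ray runs along the interface (θ₂ = 90°), so sin θ_c = V₁/V₂.
θ_c = arcsin(2184/5546) = arcsin 0.3938 = 23.19°.

23.2°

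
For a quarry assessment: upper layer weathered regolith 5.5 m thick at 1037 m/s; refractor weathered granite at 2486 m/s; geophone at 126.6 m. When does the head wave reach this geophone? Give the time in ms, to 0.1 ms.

60.6 ms

θ_c = arcsin(V₁/V₂) = arcsin(1037/2486) = 24.65°, cos θ_c = 0.9088.
Intercept time tᵢ = 2h cos θ_c / V₁ = 2·5.5·0.9088/1037 = 0.00964 s.
t = x/V₂ + tᵢ = 126.6/2486 + 0.00964 = 0.06057 s.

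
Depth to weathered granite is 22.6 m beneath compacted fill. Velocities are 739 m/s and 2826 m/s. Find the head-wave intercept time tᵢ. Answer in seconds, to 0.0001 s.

tᵢ = 2h·√(V₂²−V₁²)/(V₁V₂).
√(V₂²−V₁²) = √(2826²−739²) = 2727.7 m/s.
tᵢ = 2·22.6·2727.7/(739·2826) = 0.05904 s.

0.0590 s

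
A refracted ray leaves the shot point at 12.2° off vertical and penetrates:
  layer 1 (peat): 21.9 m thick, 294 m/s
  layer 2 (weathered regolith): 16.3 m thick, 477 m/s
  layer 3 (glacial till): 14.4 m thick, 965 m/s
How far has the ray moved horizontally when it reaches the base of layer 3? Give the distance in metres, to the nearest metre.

25 m

p = sin θ₁/V₁ = sin 12.2°/294 = 7.1879e-04 s/m is conserved through the stack.
Layer 1: θ = 12.20°; offset = 21.9·tan 12.20° = 4.735 m.
Layer 2: sin θ = p·477 = 0.3429 → θ = 20.05°; offset = 16.3·tan 20.05° = 5.949 m.
Layer 3: sin θ = p·965 = 0.6936 → θ = 43.92°; offset = 14.4·tan 43.92° = 13.866 m.
Σ offsets = 24.551 m.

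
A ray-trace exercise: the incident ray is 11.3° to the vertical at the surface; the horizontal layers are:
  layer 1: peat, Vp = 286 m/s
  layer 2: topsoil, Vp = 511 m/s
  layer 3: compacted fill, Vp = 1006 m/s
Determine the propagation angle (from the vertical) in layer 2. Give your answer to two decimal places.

20.49°

Snell's law across each interface conserves sin θ / V, so sin θ_2 = V_2·sin θ₁/V₁.
sin θ_2 = 511 × sin 11.3° / 286 = 0.3501.
θ_2 = arcsin 0.3501 = 20.49°.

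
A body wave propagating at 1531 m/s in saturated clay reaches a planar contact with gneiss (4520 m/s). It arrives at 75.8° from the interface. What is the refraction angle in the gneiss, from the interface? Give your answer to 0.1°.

Convert to the normal: θ₁ = 90° − 75.8° = 14.2°.
sin θ₁/V₁ = sin θ₂/V₂ ⇒ sin θ₂ = 4520·sin 14.2°/1531 = 4520·0.2453/1531 = 0.7242.
θ₂ = sin⁻¹(0.7242) = 46.40° (from vertical).
From the interface: 90° − 46.40° = 43.60°.

43.6°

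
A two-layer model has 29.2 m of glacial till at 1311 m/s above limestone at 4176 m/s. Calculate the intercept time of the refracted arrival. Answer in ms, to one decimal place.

tᵢ = 2h·√(V₂²−V₁²)/(V₁V₂).
√(V₂²−V₁²) = √(4176²−1311²) = 3964.9 m/s.
tᵢ = 2·29.2·3964.9/(1311·4176) = 0.04229 s.

42.3 ms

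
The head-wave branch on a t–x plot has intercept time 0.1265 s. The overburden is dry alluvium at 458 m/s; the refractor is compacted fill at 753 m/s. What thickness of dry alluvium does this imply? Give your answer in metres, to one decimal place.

θ_c = arcsin(458/753) = 37.46°; cos θ_c = 0.7938.
tᵢ = 2h cos θ_c/V₁ ⇒ h = tᵢ·V₁/(2 cos θ_c) = 0.1265·458/(2·0.7938) = 36.50 m.

36.5 m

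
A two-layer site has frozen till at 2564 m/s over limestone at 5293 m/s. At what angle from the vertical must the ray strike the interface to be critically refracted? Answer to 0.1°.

Critical incidence: sin θ_c = V₁/V₂ = 2564/5293 = 0.4844.
θ_c = arcsin 0.4844 = 28.97°.

29.0°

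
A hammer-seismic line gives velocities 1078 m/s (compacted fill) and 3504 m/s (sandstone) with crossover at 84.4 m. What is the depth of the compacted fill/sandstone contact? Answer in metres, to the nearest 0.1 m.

h = (x_cross/2)·√((V₂−V₁)/(V₂+V₁)).
(V₂−V₁)/(V₂+V₁) = (3504−1078)/(3504+1078) = 0.5295; √ = 0.7276.
h = (84.4/2)·0.7276 = 30.71 m.

30.7 m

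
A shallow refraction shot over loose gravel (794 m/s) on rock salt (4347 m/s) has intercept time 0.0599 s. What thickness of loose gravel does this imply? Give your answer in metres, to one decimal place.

h = tᵢ·V₁·V₂ / (2·√(V₂²−V₁²)).
√(V₂²−V₁²) = √(4347² − 794²) = 4273.9 m/s.
h = 0.0599 s × 794 × 4347 / (2 × 4273.9) = 24.19 m.

24.2 m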